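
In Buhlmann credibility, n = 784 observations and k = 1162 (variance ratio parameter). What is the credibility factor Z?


Z = n / (n + k)
= 784 / (784 + 1162)
= 784 / 1946
= 0.4029


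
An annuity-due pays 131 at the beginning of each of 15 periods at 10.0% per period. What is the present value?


PV_due = PMT * (1-(1+i)^(-n))/i * (1+i)
PV_immediate = 996.3964
PV_due = 996.3964 * 1.1
= 1096.0361


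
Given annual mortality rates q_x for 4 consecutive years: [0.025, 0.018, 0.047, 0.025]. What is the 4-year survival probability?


p_k = 1 - q_k for each year
Survival = product of (1 - q_k)
= 0.975 * 0.982 * 0.953 * 0.975
= 0.8896


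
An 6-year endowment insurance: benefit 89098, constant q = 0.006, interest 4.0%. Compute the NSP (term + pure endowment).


Term component = 2762.5814
Pure endowment = 6_p_x * v^6 * benefit = 0.964536 * 0.790315 * 89098 = 67918.2092
NSP = 70680.7906


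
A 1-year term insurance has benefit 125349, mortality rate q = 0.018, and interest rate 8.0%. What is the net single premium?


NSP = benefit * q * v
v = 1/(1+i) = 0.925926
NSP = 125349 * 0.018 * 0.925926
= 2089.15


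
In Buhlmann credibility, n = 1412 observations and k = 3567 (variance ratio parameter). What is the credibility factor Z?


Z = n / (n + k)
= 1412 / (1412 + 3567)
= 1412 / 4979
= 0.2836


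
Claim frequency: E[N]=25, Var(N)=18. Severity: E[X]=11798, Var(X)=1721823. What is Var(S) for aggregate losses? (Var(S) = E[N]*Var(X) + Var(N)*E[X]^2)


Var(S) = E[N]*Var(X) + Var(N)*E[X]^2
= 25*1721823 + 18*11798^2
= 43045575 + 2505470472
= 2.5485e+09


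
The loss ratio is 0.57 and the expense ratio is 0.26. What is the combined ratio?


Combined ratio = loss ratio + expense ratio
= 0.57 + 0.26
= 0.83


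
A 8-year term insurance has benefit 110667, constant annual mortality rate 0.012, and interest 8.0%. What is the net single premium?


NSP = benefit * sum_{k=0}^{n-1} k_p_x * q * v^(k+1)
With constant q=0.012, v=0.925926
Sum = 0.066453
NSP = 110667 * 0.066453
= 7354.1118


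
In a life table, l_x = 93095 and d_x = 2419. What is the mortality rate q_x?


q_x = d_x / l_x
= 2419 / 93095
= 0.026


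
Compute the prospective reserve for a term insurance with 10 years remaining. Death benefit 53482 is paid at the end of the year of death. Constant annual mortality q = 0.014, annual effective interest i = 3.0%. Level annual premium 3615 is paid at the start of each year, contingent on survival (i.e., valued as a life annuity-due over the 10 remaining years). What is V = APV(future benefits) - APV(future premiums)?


v = 1/(1+i) = 0.970874
APV(future benefits) per unit = sum_{k=0}^{9} k_p_x * q * v^(k+1) = 0.112559
APV(future benefits) = 53482 * 0.112559 = 6019.8563
Life annuity-due factor ä_{x:10} = sum_{k=0}^{9} k_p_x * v^k = 8.281093
APV(future premiums) = 3615 * 8.281093 = 29936.1519
V = 6019.8563 - 29936.1519
= -23916.2956


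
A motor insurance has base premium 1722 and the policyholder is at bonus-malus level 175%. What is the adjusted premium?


adjusted = base * BM_level / 100
= 1722 * 175 / 100
= 1722 * 1.75
= 3013.5


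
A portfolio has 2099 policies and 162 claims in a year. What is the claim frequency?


frequency = claims / policies
= 162 / 2099
= 0.0772


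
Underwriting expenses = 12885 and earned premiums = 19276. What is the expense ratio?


Expense ratio = expenses / premiums
= 12885 / 19276
= 0.6684


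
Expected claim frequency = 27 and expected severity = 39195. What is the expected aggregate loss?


E[S] = E[N] * E[X]
= 27 * 39195
= 1.0583e+06


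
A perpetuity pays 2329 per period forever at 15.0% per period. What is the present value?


PV = PMT / i
= 2329 / 0.15
= 15526.6667


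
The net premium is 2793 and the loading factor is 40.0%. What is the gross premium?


Gross = net * (1 + loading)
= 2793 * (1 + 0.4)
= 2793 * 1.4
= 3910.2


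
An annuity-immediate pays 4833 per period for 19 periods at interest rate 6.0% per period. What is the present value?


PV = PMT * (1 - (1+i)^(-n)) / i
= 4833 * (1 - (1+0.06)^(-19)) / 0.06
= 4833 * (1 - 0.330513) / 0.06
= 4833 * 11.158116
= 53927.177


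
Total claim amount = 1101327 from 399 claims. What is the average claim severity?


severity = total / number
= 1101327 / 399
= 2760.218


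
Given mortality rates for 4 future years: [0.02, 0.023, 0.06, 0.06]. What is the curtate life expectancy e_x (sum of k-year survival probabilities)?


e_x = sum_{k=1}^{n} k_p_x
k_p_x values:
  1_p_x = 0.98
  2_p_x = 0.95746
  3_p_x = 0.900012
  4_p_x = 0.846012
e_x = 3.6835


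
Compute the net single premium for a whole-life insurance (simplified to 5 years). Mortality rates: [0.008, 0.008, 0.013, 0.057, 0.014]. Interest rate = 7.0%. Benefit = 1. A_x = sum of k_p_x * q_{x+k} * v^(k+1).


v = 0.934579
Year 0: k_p_x=1.0, q=0.008, term=0.007477
Year 1: k_p_x=0.992, q=0.008, term=0.006932
Year 2: k_p_x=0.984064, q=0.013, term=0.010443
Year 3: k_p_x=0.971271, q=0.057, term=0.042236
Year 4: k_p_x=0.915909, q=0.014, term=0.009142
A_x = 0.0762


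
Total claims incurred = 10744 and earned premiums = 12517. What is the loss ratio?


Loss ratio = claims / premiums
= 10744 / 12517
= 0.8584


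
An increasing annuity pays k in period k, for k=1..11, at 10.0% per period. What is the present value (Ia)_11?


(Ia)_n = sum_{k=1}^{n} k * v^k, v = 1/(1+i)
v = 0.909091
Sum computed term by term:
(Ia)_11 = 32.8913


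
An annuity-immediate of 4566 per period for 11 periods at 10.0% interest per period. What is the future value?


FV = PMT * ((1+i)^n - 1) / i
= 4566 * ((1.1)^11 - 1) / 0.1
= 4566 * (2.853117 - 1) / 0.1
= 84613.3088


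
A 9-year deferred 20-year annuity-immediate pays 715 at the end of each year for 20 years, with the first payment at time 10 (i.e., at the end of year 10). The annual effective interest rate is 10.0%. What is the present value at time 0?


PV at time 9 of the 20-year annuity-immediate:
a_n = 715 * (1-(1+0.1)^(-20))/0.1 = 6087.1981
Discount back 9 years to time 0:
PV = 6087.1981 * (1+0.1)^(-9)
= 6087.1981 * 0.424098
= 2581.5662


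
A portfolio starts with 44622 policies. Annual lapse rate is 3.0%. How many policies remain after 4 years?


remaining = initial * (1 - lapse)^years
= 44622 * (1 - 0.03)^4
= 44622 * 0.885293
= 39503.5358


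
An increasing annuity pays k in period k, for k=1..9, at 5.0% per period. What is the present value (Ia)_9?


(Ia)_n = sum_{k=1}^{n} k * v^k, v = 1/(1+i)
v = 0.952381
Sum computed term by term:
(Ia)_9 = 33.2347


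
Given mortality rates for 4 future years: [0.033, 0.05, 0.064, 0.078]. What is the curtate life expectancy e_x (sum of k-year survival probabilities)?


e_x = sum_{k=1}^{n} k_p_x
k_p_x values:
  1_p_x = 0.967
  2_p_x = 0.91865
  3_p_x = 0.859856
  4_p_x = 0.792788
e_x = 3.5383


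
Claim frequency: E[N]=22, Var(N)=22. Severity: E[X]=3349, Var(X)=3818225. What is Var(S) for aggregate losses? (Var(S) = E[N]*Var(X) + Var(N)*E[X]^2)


Var(S) = E[N]*Var(X) + Var(N)*E[X]^2
= 22*3818225 + 22*3349^2
= 84000950 + 246747622
= 3.3075e+08


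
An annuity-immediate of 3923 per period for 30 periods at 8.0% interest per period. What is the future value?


FV = PMT * ((1+i)^n - 1) / i
= 3923 * ((1.08)^30 - 1) / 0.08
= 3923 * (10.062657 - 1) / 0.08
= 444410.0372


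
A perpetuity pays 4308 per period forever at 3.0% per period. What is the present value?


PV = PMT / i
= 4308 / 0.03
= 143600.0


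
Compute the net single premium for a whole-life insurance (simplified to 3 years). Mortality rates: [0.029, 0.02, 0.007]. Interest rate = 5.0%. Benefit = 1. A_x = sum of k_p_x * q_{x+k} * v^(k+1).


v = 0.952381
Year 0: k_p_x=1.0, q=0.029, term=0.027619
Year 1: k_p_x=0.971, q=0.02, term=0.017615
Year 2: k_p_x=0.95158, q=0.007, term=0.005754
A_x = 0.051


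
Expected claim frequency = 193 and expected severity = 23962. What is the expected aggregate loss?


E[S] = E[N] * E[X]
= 193 * 23962
= 4.6247e+06


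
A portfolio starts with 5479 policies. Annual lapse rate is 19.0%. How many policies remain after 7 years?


remaining = initial * (1 - lapse)^years
= 5479 * (1 - 0.19)^7
= 5479 * 0.228768
= 1253.4195


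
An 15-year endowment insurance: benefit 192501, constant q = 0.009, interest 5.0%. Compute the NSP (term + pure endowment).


Term component = 17030.9889
Pure endowment = 15_p_x * v^15 * benefit = 0.873182 * 0.481017 * 192501 = 80853.4063
NSP = 97884.3952


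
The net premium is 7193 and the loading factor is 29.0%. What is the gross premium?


Gross = net * (1 + loading)
= 7193 * (1 + 0.29)
= 7193 * 1.29
= 9278.97


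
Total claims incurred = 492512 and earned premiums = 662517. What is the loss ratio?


Loss ratio = claims / premiums
= 492512 / 662517
= 0.7434


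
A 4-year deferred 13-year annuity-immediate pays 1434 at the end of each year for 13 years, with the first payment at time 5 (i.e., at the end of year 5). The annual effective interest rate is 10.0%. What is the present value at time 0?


PV at time 4 of the 13-year annuity-immediate:
a_n = 1434 * (1-(1+0.1)^(-13))/0.1 = 10186.2128
Discount back 4 years to time 0:
PV = 10186.2128 * (1+0.1)^(-4)
= 10186.2128 * 0.683013
= 6957.3204


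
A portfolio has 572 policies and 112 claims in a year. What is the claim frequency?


frequency = claims / policies
= 112 / 572
= 0.1958


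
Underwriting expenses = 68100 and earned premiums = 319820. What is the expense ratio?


Expense ratio = expenses / premiums
= 68100 / 319820
= 0.2129


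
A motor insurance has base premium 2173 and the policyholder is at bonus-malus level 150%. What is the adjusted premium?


adjusted = base * BM_level / 100
= 2173 * 150 / 100
= 2173 * 1.5
= 3259.5


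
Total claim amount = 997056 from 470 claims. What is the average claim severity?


severity = total / number
= 997056 / 470
= 2121.3957


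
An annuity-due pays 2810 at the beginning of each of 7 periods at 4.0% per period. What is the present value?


PV_due = PMT * (1-(1+i)^(-n))/i * (1+i)
PV_immediate = 16865.7736
PV_due = 16865.7736 * 1.04
= 17540.4046


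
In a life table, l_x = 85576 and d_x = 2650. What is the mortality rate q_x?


q_x = d_x / l_x
= 2650 / 85576
= 0.031


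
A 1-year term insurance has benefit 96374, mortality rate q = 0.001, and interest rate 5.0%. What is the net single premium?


NSP = benefit * q * v
v = 1/(1+i) = 0.952381
NSP = 96374 * 0.001 * 0.952381
= 91.7848


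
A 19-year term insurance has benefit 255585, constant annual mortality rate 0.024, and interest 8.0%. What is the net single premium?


NSP = benefit * sum_{k=0}^{n-1} k_p_x * q * v^(k+1)
With constant q=0.024, v=0.925926
Sum = 0.197066
NSP = 255585 * 0.197066
= 50367.0829


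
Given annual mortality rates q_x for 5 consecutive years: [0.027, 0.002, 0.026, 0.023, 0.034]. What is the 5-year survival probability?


p_k = 1 - q_k for each year
Survival = product of (1 - q_k)
= 0.973 * 0.998 * 0.974 * 0.977 * 0.966
= 0.8926


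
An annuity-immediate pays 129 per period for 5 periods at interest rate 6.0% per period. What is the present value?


PV = PMT * (1 - (1+i)^(-n)) / i
= 129 * (1 - (1+0.06)^(-5)) / 0.06
= 129 * (1 - 0.747258) / 0.06
= 129 * 4.212364
= 543.3949


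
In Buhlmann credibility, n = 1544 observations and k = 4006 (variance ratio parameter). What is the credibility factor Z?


Z = n / (n + k)
= 1544 / (1544 + 4006)
= 1544 / 5550
= 0.2782


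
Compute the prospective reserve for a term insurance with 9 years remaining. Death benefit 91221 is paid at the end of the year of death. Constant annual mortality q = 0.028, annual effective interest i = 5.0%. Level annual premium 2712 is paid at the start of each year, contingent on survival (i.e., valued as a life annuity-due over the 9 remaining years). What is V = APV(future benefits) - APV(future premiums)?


v = 1/(1+i) = 0.952381
APV(future benefits) per unit = sum_{k=0}^{8} k_p_x * q * v^(k+1) = 0.179767
APV(future benefits) = 91221 * 0.179767 = 16398.5149
Life annuity-due factor ä_{x:9} = sum_{k=0}^{8} k_p_x * v^k = 6.741258
APV(future premiums) = 2712 * 6.741258 = 18282.2921
V = 16398.5149 - 18282.2921
= -1883.7772


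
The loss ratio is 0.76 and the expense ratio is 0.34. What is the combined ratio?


Combined ratio = loss ratio + expense ratio
= 0.76 + 0.34
= 1.1


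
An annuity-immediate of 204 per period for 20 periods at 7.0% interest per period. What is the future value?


FV = PMT * ((1+i)^n - 1) / i
= 204 * ((1.07)^20 - 1) / 0.07
= 204 * (3.869684 - 1) / 0.07
= 8363.0804


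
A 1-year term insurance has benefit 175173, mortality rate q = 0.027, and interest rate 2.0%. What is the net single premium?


NSP = benefit * q * v
v = 1/(1+i) = 0.980392
NSP = 175173 * 0.027 * 0.980392
= 4636.9324


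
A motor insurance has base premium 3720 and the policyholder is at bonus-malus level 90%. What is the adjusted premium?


adjusted = base * BM_level / 100
= 3720 * 90 / 100
= 3720 * 0.9
= 3348.0


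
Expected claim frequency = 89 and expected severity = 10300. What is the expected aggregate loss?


E[S] = E[N] * E[X]
= 89 * 10300
= 916700


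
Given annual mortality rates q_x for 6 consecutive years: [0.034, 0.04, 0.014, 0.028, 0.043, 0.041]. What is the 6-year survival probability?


p_k = 1 - q_k for each year
Survival = product of (1 - q_k)
= 0.966 * 0.96 * 0.986 * 0.972 * 0.957 * 0.959
= 0.8157


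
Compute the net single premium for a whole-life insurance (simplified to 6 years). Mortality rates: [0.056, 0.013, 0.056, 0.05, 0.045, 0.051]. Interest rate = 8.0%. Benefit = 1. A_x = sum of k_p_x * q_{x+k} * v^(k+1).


v = 0.925926
Year 0: k_p_x=1.0, q=0.056, term=0.051852
Year 1: k_p_x=0.944, q=0.013, term=0.010521
Year 2: k_p_x=0.931728, q=0.056, term=0.04142
Year 3: k_p_x=0.879551, q=0.05, term=0.032325
Year 4: k_p_x=0.835574, q=0.045, term=0.02559
Year 5: k_p_x=0.797973, q=0.051, term=0.025646
A_x = 0.1874


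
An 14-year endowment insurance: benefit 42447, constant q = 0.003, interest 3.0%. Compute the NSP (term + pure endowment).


Term component = 1412.7679
Pure endowment = 14_p_x * v^14 * benefit = 0.958809 * 0.661118 * 42447 = 26906.5535
NSP = 28319.3214


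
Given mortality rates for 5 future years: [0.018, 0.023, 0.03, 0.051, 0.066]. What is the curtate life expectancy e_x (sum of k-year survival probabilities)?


e_x = sum_{k=1}^{n} k_p_x
k_p_x values:
  1_p_x = 0.982
  2_p_x = 0.959414
  3_p_x = 0.930632
  4_p_x = 0.883169
  5_p_x = 0.82488
e_x = 4.5801


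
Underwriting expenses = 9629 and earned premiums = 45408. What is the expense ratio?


Expense ratio = expenses / premiums
= 9629 / 45408
= 0.2121


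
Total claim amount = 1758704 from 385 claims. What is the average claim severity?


severity = total / number
= 1758704 / 385
= 4568.0623


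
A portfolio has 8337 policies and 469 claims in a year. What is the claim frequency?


frequency = claims / policies
= 469 / 8337
= 0.0563


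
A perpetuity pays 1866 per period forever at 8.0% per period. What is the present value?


PV = PMT / i
= 1866 / 0.08
= 23325.0


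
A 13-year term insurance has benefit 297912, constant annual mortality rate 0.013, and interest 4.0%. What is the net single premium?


NSP = benefit * sum_{k=0}^{n-1} k_p_x * q * v^(k+1)
With constant q=0.013, v=0.961538
Sum = 0.121016
NSP = 297912 * 0.121016
= 36052.0183


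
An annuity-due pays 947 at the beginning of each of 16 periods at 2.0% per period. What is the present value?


PV_due = PMT * (1-(1+i)^(-n))/i * (1+i)
PV_immediate = 12858.0907
PV_due = 12858.0907 * 1.02
= 13115.2525


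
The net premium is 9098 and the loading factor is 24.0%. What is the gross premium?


Gross = net * (1 + loading)
= 9098 * (1 + 0.24)
= 9098 * 1.24
= 11281.52


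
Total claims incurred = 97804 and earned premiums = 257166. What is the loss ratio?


Loss ratio = claims / premiums
= 97804 / 257166
= 0.3803


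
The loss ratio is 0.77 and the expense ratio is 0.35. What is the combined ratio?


Combined ratio = loss ratio + expense ratio
= 0.77 + 0.35
= 1.12


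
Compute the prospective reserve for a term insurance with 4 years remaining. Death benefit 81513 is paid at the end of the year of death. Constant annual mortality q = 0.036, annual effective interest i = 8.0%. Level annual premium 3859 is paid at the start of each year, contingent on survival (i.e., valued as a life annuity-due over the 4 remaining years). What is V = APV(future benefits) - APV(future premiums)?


v = 1/(1+i) = 0.925926
APV(future benefits) per unit = sum_{k=0}^{3} k_p_x * q * v^(k+1) = 0.113349
APV(future benefits) = 81513 * 0.113349 = 9239.3949
Life annuity-due factor ä_{x:4} = sum_{k=0}^{3} k_p_x * v^k = 3.400462
APV(future premiums) = 3859 * 3.400462 = 13122.3824
V = 9239.3949 - 13122.3824
= -3882.9874


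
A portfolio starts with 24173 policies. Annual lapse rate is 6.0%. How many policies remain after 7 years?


remaining = initial * (1 - lapse)^years
= 24173 * (1 - 0.06)^7
= 24173 * 0.648478
= 15675.6489


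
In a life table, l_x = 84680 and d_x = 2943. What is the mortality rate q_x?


q_x = d_x / l_x
= 2943 / 84680
= 0.0348


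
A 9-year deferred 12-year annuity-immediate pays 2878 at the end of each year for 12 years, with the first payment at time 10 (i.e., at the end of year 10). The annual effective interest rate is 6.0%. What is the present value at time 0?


PV at time 9 of the 12-year annuity-immediate:
a_n = 2878 * (1-(1+0.06)^(-12))/0.06 = 24128.7029
Discount back 9 years to time 0:
PV = 24128.7029 * (1+0.06)^(-9)
= 24128.7029 * 0.591898
= 14281.7422


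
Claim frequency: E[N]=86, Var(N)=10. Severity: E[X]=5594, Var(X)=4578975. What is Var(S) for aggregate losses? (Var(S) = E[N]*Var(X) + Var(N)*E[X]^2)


Var(S) = E[N]*Var(X) + Var(N)*E[X]^2
= 86*4578975 + 10*5594^2
= 393791850 + 312928360
= 7.0672e+08


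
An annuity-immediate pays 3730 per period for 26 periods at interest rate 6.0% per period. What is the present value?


PV = PMT * (1 - (1+i)^(-n)) / i
= 3730 * (1 - (1+0.06)^(-26)) / 0.06
= 3730 * (1 - 0.21981) / 0.06
= 3730 * 13.003166
= 48501.8099


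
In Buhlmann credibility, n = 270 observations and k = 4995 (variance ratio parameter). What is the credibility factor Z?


Z = n / (n + k)
= 270 / (270 + 4995)
= 270 / 5265
= 0.0513


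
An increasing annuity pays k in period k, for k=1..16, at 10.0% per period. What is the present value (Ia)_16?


(Ia)_n = sum_{k=1}^{n} k * v^k, v = 1/(1+i)
v = 0.909091
Sum computed term by term:
(Ia)_16 = 51.2401


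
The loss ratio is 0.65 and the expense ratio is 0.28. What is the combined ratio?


Combined ratio = loss ratio + expense ratio
= 0.65 + 0.28
= 0.93


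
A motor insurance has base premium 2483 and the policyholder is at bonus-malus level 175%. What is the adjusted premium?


adjusted = base * BM_level / 100
= 2483 * 175 / 100
= 2483 * 1.75
= 4345.25


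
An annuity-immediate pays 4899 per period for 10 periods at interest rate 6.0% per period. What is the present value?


PV = PMT * (1 - (1+i)^(-n)) / i
= 4899 * (1 - (1+0.06)^(-10)) / 0.06
= 4899 * (1 - 0.558395) / 0.06
= 4899 * 7.360087
= 36057.0665


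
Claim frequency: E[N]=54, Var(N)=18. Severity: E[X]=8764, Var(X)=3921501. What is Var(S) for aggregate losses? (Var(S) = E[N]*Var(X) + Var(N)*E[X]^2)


Var(S) = E[N]*Var(X) + Var(N)*E[X]^2
= 54*3921501 + 18*8764^2
= 211761054 + 1382538528
= 1.5943e+09


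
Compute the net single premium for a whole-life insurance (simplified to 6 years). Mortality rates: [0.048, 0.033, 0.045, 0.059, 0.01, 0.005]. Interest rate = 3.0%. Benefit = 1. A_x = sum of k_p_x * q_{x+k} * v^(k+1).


v = 0.970874
Year 0: k_p_x=1.0, q=0.048, term=0.046602
Year 1: k_p_x=0.952, q=0.033, term=0.029613
Year 2: k_p_x=0.920584, q=0.045, term=0.037911
Year 3: k_p_x=0.879158, q=0.059, term=0.046086
Year 4: k_p_x=0.827287, q=0.01, term=0.007136
Year 5: k_p_x=0.819015, q=0.005, term=0.00343
A_x = 0.1708


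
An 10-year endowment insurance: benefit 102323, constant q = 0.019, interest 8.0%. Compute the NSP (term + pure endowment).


Term component = 12129.403
Pure endowment = 10_p_x * v^10 * benefit = 0.825449 * 0.463193 * 102323 = 39122.4265
NSP = 51251.8295


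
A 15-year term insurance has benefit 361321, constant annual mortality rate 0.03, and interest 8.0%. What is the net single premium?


NSP = benefit * sum_{k=0}^{n-1} k_p_x * q * v^(k+1)
With constant q=0.03, v=0.925926
Sum = 0.218283
NSP = 361321 * 0.218283
= 78870.4107


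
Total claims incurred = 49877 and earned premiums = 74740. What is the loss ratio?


Loss ratio = claims / premiums
= 49877 / 74740
= 0.6673


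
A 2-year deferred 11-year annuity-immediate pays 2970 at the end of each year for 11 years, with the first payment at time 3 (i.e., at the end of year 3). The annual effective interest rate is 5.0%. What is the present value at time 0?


PV at time 2 of the 11-year annuity-immediate:
a_n = 2970 * (1-(1+0.05)^(-11))/0.05 = 24670.0502
Discount back 2 years to time 0:
PV = 24670.0502 * (1+0.05)^(-2)
= 24670.0502 * 0.907029
= 22376.4628


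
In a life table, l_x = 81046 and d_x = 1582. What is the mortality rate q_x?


q_x = d_x / l_x
= 1582 / 81046
= 0.0195


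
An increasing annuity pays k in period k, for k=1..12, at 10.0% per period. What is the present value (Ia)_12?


(Ia)_n = sum_{k=1}^{n} k * v^k, v = 1/(1+i)
v = 0.909091
Sum computed term by term:
(Ia)_12 = 36.7149


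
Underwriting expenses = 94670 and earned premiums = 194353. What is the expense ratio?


Expense ratio = expenses / premiums
= 94670 / 194353
= 0.4871


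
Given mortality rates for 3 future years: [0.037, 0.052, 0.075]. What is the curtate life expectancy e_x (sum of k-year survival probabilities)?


e_x = sum_{k=1}^{n} k_p_x
k_p_x values:
  1_p_x = 0.963
  2_p_x = 0.912924
  3_p_x = 0.844455
e_x = 2.7204


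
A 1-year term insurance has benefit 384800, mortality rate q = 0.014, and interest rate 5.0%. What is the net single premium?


NSP = benefit * q * v
v = 1/(1+i) = 0.952381
NSP = 384800 * 0.014 * 0.952381
= 5130.6667


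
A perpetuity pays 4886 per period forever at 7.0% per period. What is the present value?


PV = PMT / i
= 4886 / 0.07
= 69800.0


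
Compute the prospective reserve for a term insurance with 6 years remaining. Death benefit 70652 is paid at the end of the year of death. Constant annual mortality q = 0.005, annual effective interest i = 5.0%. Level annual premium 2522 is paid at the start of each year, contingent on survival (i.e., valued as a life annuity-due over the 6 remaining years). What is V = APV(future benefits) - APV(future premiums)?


v = 1/(1+i) = 0.952381
APV(future benefits) per unit = sum_{k=0}^{5} k_p_x * q * v^(k+1) = 0.025081
APV(future benefits) = 70652 * 0.025081 = 1772.0363
Life annuity-due factor ä_{x:6} = sum_{k=0}^{5} k_p_x * v^k = 5.26705
APV(future premiums) = 2522 * 5.26705 = 13283.5
V = 1772.0363 - 13283.5
= -11511.4637


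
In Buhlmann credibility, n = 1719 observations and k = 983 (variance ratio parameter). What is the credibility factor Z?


Z = n / (n + k)
= 1719 / (1719 + 983)
= 1719 / 2702
= 0.6362


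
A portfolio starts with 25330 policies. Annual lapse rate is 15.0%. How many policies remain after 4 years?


remaining = initial * (1 - lapse)^years
= 25330 * (1 - 0.15)^4
= 25330 * 0.522006
= 13222.4183


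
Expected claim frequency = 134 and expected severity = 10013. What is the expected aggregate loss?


E[S] = E[N] * E[X]
= 134 * 10013
= 1.3417e+06


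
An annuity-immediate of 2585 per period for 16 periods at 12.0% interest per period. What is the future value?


FV = PMT * ((1+i)^n - 1) / i
= 2585 * ((1.12)^16 - 1) / 0.12
= 2585 * (6.130394 - 1) / 0.12
= 110517.2299


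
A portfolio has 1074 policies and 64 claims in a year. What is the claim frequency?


frequency = claims / policies
= 64 / 1074
= 0.0596


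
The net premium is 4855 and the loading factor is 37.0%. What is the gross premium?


Gross = net * (1 + loading)
= 4855 * (1 + 0.37)
= 4855 * 1.37
= 6651.35


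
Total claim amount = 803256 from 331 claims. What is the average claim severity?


severity = total / number
= 803256 / 331
= 2426.7553


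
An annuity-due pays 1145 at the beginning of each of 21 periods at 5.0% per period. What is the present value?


PV_due = PMT * (1-(1+i)^(-n))/i * (1+i)
PV_immediate = 14680.2198
PV_due = 14680.2198 * 1.05
= 15414.2308


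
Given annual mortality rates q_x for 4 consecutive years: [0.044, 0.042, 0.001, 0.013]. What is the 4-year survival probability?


p_k = 1 - q_k for each year
Survival = product of (1 - q_k)
= 0.956 * 0.958 * 0.999 * 0.987
= 0.903


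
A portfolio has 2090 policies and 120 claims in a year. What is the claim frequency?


frequency = claims / policies
= 120 / 2090
= 0.0574


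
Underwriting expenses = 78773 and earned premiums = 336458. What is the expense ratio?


Expense ratio = expenses / premiums
= 78773 / 336458
= 0.2341


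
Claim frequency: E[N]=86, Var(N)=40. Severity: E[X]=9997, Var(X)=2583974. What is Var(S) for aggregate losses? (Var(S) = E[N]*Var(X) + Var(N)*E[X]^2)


Var(S) = E[N]*Var(X) + Var(N)*E[X]^2
= 86*2583974 + 40*9997^2
= 222221764 + 3997600360
= 4.2198e+09


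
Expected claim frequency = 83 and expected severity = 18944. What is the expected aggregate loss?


E[S] = E[N] * E[X]
= 83 * 18944
= 1.5724e+06


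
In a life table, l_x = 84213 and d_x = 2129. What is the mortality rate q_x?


q_x = d_x / l_x
= 2129 / 84213
= 0.0253


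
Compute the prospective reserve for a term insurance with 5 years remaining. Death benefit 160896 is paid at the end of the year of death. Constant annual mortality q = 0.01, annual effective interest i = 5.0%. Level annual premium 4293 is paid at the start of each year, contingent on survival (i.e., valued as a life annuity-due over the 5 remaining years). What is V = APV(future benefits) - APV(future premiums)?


v = 1/(1+i) = 0.952381
APV(future benefits) per unit = sum_{k=0}^{4} k_p_x * q * v^(k+1) = 0.042479
APV(future benefits) = 160896 * 0.042479 = 6834.7122
Life annuity-due factor ä_{x:5} = sum_{k=0}^{4} k_p_x * v^k = 4.460302
APV(future premiums) = 4293 * 4.460302 = 19148.0774
V = 6834.7122 - 19148.0774
= -12313.3651


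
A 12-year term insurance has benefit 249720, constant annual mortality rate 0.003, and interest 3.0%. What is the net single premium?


NSP = benefit * sum_{k=0}^{n-1} k_p_x * q * v^(k+1)
With constant q=0.003, v=0.970874
Sum = 0.029405
NSP = 249720 * 0.029405
= 7343.0691


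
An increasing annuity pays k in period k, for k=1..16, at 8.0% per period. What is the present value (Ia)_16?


(Ia)_n = sum_{k=1}^{n} k * v^k, v = 1/(1+i)
v = 0.925926
Sum computed term by term:
(Ia)_16 = 61.1154


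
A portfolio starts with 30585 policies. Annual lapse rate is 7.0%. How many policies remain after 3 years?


remaining = initial * (1 - lapse)^years
= 30585 * (1 - 0.07)^3
= 30585 * 0.804357
= 24601.2588


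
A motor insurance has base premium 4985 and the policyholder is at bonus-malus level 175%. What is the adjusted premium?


adjusted = base * BM_level / 100
= 4985 * 175 / 100
= 4985 * 1.75
= 8723.75


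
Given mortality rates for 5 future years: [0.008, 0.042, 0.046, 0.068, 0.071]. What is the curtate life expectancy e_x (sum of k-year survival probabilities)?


e_x = sum_{k=1}^{n} k_p_x
k_p_x values:
  1_p_x = 0.992
  2_p_x = 0.950336
  3_p_x = 0.906621
  4_p_x = 0.84497
  5_p_x = 0.784977
e_x = 4.4789


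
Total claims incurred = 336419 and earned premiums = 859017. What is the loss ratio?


Loss ratio = claims / premiums
= 336419 / 859017
= 0.3916


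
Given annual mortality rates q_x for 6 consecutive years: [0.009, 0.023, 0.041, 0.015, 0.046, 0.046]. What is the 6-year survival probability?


p_k = 1 - q_k for each year
Survival = product of (1 - q_k)
= 0.991 * 0.977 * 0.959 * 0.985 * 0.954 * 0.954
= 0.8324


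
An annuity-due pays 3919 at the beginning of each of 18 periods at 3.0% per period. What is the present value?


PV_due = PMT * (1-(1+i)^(-n))/i * (1+i)
PV_immediate = 53900.0178
PV_due = 53900.0178 * 1.03
= 55517.0183


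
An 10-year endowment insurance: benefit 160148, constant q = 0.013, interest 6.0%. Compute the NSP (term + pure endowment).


Term component = 14547.6256
Pure endowment = 10_p_x * v^10 * benefit = 0.877347 * 0.558395 * 160148 = 78457.487
NSP = 93005.1126


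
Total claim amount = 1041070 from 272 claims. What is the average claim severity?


severity = total / number
= 1041070 / 272
= 3827.4632


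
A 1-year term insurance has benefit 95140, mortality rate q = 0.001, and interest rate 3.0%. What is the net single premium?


NSP = benefit * q * v
v = 1/(1+i) = 0.970874
NSP = 95140 * 0.001 * 0.970874
= 92.3689


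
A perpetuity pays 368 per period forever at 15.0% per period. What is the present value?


PV = PMT / i
= 368 / 0.15
= 2453.3333


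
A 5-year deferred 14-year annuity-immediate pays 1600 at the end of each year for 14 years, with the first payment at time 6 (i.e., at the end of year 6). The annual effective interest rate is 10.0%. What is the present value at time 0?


PV at time 5 of the 14-year annuity-immediate:
a_n = 1600 * (1-(1+0.1)^(-14))/0.1 = 11786.6999
Discount back 5 years to time 0:
PV = 11786.6999 * (1+0.1)^(-5)
= 11786.6999 * 0.620921
= 7318.6133


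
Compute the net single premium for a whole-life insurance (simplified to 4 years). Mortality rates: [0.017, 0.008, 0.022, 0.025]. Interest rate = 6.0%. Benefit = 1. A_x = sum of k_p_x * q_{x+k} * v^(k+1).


v = 0.943396
Year 0: k_p_x=1.0, q=0.017, term=0.016038
Year 1: k_p_x=0.983, q=0.008, term=0.006999
Year 2: k_p_x=0.975136, q=0.022, term=0.018012
Year 3: k_p_x=0.953683, q=0.025, term=0.018885
A_x = 0.0599


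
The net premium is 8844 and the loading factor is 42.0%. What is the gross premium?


Gross = net * (1 + loading)
= 8844 * (1 + 0.42)
= 8844 * 1.42
= 12558.48


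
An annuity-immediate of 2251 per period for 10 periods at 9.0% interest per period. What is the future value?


FV = PMT * ((1+i)^n - 1) / i
= 2251 * ((1.09)^10 - 1) / 0.09
= 2251 * (2.367364 - 1) / 0.09
= 34199.2848


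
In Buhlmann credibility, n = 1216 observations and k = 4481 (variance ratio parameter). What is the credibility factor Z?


Z = n / (n + k)
= 1216 / (1216 + 4481)
= 1216 / 5697
= 0.2134


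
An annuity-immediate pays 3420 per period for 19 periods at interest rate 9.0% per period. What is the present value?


PV = PMT * (1 - (1+i)^(-n)) / i
= 3420 * (1 - (1+0.09)^(-19)) / 0.09
= 3420 * (1 - 0.19449) / 0.09
= 3420 * 8.950115
= 30609.3925


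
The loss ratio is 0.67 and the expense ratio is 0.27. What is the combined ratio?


Combined ratio = loss ratio + expense ratio
= 0.67 + 0.27
= 0.94


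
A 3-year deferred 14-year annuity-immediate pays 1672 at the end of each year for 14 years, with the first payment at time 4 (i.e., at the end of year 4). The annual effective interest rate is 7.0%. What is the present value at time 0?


PV at time 3 of the 14-year annuity-immediate:
a_n = 1672 * (1-(1+0.07)^(-14))/0.07 = 14622.4225
Discount back 3 years to time 0:
PV = 14622.4225 * (1+0.07)^(-3)
= 14622.4225 * 0.816298
= 11936.2524


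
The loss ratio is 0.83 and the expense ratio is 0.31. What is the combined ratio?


Combined ratio = loss ratio + expense ratio
= 0.83 + 0.31
= 1.14


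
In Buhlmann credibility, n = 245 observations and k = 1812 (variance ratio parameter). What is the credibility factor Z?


Z = n / (n + k)
= 245 / (245 + 1812)
= 245 / 2057
= 0.1191


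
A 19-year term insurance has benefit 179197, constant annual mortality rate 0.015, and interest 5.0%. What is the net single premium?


NSP = benefit * sum_{k=0}^{n-1} k_p_x * q * v^(k+1)
With constant q=0.015, v=0.952381
Sum = 0.162241
NSP = 179197 * 0.162241
= 29073.0982


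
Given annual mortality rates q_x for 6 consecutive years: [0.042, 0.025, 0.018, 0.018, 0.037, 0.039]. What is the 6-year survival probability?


p_k = 1 - q_k for each year
Survival = product of (1 - q_k)
= 0.958 * 0.975 * 0.982 * 0.982 * 0.963 * 0.961
= 0.8336


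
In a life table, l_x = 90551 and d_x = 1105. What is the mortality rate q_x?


q_x = d_x / l_x
= 1105 / 90551
= 0.0122


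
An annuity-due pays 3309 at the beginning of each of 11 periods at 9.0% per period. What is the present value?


PV_due = PMT * (1-(1+i)^(-n))/i * (1+i)
PV_immediate = 22518.3755
PV_due = 22518.3755 * 1.09
= 24545.0293


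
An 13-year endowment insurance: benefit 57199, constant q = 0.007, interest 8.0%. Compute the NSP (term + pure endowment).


Term component = 3057.6803
Pure endowment = 13_p_x * v^13 * benefit = 0.912726 * 0.367698 * 57199 = 19196.4024
NSP = 22254.0827


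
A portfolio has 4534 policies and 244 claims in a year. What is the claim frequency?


frequency = claims / policies
= 244 / 4534
= 0.0538


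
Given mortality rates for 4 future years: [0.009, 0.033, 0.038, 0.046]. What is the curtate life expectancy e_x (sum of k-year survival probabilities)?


e_x = sum_{k=1}^{n} k_p_x
k_p_x values:
  1_p_x = 0.991
  2_p_x = 0.958297
  3_p_x = 0.921882
  4_p_x = 0.879475
e_x = 3.7507


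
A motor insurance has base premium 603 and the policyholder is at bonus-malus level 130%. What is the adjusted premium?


adjusted = base * BM_level / 100
= 603 * 130 / 100
= 603 * 1.3
= 783.9


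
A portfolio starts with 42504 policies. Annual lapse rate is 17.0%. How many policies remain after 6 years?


remaining = initial * (1 - lapse)^years
= 42504 * (1 - 0.17)^6
= 42504 * 0.32694
= 13896.2736


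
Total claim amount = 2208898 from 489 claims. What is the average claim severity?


severity = total / number
= 2208898 / 489
= 4517.1738


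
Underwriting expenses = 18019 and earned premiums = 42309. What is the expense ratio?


Expense ratio = expenses / premiums
= 18019 / 42309
= 0.4259


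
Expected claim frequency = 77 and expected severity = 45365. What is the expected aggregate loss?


E[S] = E[N] * E[X]
= 77 * 45365
= 3.4931e+06


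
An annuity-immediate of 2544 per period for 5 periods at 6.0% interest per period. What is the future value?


FV = PMT * ((1+i)^n - 1) / i
= 2544 * ((1.06)^5 - 1) / 0.06
= 2544 * (1.338226 - 1) / 0.06
= 14340.7645


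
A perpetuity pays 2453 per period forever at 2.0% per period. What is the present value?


PV = PMT / i
= 2453 / 0.02
= 122650.0


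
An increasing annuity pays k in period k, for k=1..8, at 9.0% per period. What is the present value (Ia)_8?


(Ia)_n = sum_{k=1}^{n} k * v^k, v = 1/(1+i)
v = 0.917431
Sum computed term by term:
(Ia)_8 = 22.4225


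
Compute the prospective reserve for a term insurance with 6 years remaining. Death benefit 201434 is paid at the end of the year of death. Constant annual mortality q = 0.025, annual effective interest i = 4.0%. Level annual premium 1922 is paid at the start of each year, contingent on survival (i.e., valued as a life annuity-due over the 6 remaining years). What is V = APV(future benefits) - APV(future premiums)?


v = 1/(1+i) = 0.961538
APV(future benefits) per unit = sum_{k=0}^{5} k_p_x * q * v^(k+1) = 0.123487
APV(future benefits) = 201434 * 0.123487 = 24874.4527
Life annuity-due factor ä_{x:6} = sum_{k=0}^{5} k_p_x * v^k = 5.137053
APV(future premiums) = 1922 * 5.137053 = 9873.4168
V = 24874.4527 - 9873.4168
= 15001.0359


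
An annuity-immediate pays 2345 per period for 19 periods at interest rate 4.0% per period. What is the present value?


PV = PMT * (1 - (1+i)^(-n)) / i
= 2345 * (1 - (1+0.04)^(-19)) / 0.04
= 2345 * (1 - 0.474642) / 0.04
= 2345 * 13.133939
= 30799.0879


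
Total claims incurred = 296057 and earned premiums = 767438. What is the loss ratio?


Loss ratio = claims / premiums
= 296057 / 767438
= 0.3858


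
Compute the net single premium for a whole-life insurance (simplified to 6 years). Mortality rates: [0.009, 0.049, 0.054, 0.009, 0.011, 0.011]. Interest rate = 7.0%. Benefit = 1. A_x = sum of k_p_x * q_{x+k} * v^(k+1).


v = 0.934579
Year 0: k_p_x=1.0, q=0.009, term=0.008411
Year 1: k_p_x=0.991, q=0.049, term=0.042413
Year 2: k_p_x=0.942441, q=0.054, term=0.041543
Year 3: k_p_x=0.891549, q=0.009, term=0.006121
Year 4: k_p_x=0.883525, q=0.011, term=0.006929
Year 5: k_p_x=0.873806, q=0.011, term=0.006405
A_x = 0.1118


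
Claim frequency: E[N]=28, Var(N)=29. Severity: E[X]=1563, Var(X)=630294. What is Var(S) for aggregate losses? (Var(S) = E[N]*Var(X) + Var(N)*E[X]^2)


Var(S) = E[N]*Var(X) + Var(N)*E[X]^2
= 28*630294 + 29*1563^2
= 17648232 + 70846101
= 8.8494e+07


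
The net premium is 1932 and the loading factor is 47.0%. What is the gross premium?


Gross = net * (1 + loading)
= 1932 * (1 + 0.47)
= 1932 * 1.47
= 2840.04


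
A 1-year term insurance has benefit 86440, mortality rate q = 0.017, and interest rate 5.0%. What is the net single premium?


NSP = benefit * q * v
v = 1/(1+i) = 0.952381
NSP = 86440 * 0.017 * 0.952381
= 1399.5048


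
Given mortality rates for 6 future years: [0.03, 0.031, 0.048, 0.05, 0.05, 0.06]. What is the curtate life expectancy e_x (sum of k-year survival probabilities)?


e_x = sum_{k=1}^{n} k_p_x
k_p_x values:
  1_p_x = 0.97
  2_p_x = 0.93993
  3_p_x = 0.894813
  4_p_x = 0.850073
  5_p_x = 0.807569
  6_p_x = 0.759115
e_x = 5.2215


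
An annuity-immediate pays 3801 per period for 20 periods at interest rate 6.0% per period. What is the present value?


PV = PMT * (1 - (1+i)^(-n)) / i
= 3801 * (1 - (1+0.06)^(-20)) / 0.06
= 3801 * (1 - 0.311805) / 0.06
= 3801 * 11.469921
= 43597.1706


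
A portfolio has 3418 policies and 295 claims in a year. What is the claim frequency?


frequency = claims / policies
= 295 / 3418
= 0.0863


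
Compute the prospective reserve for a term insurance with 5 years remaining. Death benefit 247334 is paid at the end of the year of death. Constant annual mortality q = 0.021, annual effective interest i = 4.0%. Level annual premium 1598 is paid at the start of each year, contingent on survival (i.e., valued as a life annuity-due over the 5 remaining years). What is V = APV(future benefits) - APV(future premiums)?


v = 1/(1+i) = 0.961538
APV(future benefits) per unit = sum_{k=0}^{4} k_p_x * q * v^(k+1) = 0.089793
APV(future benefits) = 247334 * 0.089793 = 22208.7408
Life annuity-due factor ä_{x:5} = sum_{k=0}^{4} k_p_x * v^k = 4.446867
APV(future premiums) = 1598 * 4.446867 = 7106.0938
V = 22208.7408 - 7106.0938
= 15102.647


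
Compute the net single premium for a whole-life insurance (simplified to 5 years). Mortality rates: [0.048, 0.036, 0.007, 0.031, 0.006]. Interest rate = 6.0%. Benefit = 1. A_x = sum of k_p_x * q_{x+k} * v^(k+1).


v = 0.943396
Year 0: k_p_x=1.0, q=0.048, term=0.045283
Year 1: k_p_x=0.952, q=0.036, term=0.030502
Year 2: k_p_x=0.917728, q=0.007, term=0.005394
Year 3: k_p_x=0.911304, q=0.031, term=0.022377
Year 4: k_p_x=0.883053, q=0.006, term=0.003959
A_x = 0.1075


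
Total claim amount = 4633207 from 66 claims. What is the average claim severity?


severity = total / number
= 4633207 / 66
= 70200.1061


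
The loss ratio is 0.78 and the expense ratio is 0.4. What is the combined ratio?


Combined ratio = loss ratio + expense ratio
= 0.78 + 0.4
= 1.18


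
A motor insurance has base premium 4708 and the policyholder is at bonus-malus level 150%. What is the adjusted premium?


adjusted = base * BM_level / 100
= 4708 * 150 / 100
= 4708 * 1.5
= 7062.0


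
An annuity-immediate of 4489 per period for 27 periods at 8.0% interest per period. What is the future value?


FV = PMT * ((1+i)^n - 1) / i
= 4489 * ((1.08)^27 - 1) / 0.08
= 4489 * (7.988061 - 1) / 0.08
= 392117.5992
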